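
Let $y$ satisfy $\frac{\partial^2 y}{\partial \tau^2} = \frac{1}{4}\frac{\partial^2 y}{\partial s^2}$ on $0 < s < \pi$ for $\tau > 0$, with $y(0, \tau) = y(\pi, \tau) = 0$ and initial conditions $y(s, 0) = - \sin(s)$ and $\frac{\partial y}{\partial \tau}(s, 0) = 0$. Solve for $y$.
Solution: Using separation of variables $y = X(s)T(\tau)$:
Eigenfunctions: $\sin(ns)$, $n = 1, 2, 3, \ldots$
General solution: $y(s, \tau) = \sum [A_n \cos(n \tau/2) + B_n \sin(n \tau/2)] \sin(ns)$
From $y(s,0) = - \sin(s)$: $A_1=-1$. From $y_{\tau}(s,0) = 0$: all $B_n = 0$.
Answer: $y(s, \tau) = - \sin(s) \cos(\tau/2)$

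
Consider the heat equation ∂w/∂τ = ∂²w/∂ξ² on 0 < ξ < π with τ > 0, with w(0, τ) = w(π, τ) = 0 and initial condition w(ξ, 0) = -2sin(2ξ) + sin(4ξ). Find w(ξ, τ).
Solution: Using separation of variables w = X(ξ)T(τ):
Eigenfunctions: sin(nξ), n = 1, 2, 3, ...
General solution: w(ξ, τ) = Σ c_n sin(nξ) exp(-n² τ)
Matching w(ξ,0) = -2sin(2ξ) + sin(4ξ) term by term: c_2=-2, c_4=1.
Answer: w(ξ, τ) = -2exp(-4τ)sin(2ξ) + exp(-16τ)sin(4ξ)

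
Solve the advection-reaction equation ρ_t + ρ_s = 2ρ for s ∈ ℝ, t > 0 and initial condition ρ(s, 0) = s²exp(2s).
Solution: Substitute ρ = exp(2s)u.
Then ρ_s = exp(2s)(u_s + 2u), ρ_t = exp(2s)u_t; substituting and dividing by exp(2s), the lower-order terms cancel: u_t + u_s = 0 (standard advection equation).
Data for u: u(s,0) = exp(-2s)ρ(s,0) = s².
By characteristics (ds/dt = 1), u(s,t) = f(s - t) with f = u(·, 0).
So u(s,t) = s² - 2st + t², and ρ(s,t) = exp(2s)u(s,t).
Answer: ρ(s, t) = s²exp(2s) - 2stexp(2s) + t²exp(2s)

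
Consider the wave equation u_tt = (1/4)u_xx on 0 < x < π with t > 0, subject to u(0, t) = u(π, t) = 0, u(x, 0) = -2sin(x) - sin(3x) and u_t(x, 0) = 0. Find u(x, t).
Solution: Using separation of variables u = X(x)T(t):
Eigenfunctions: sin(nx), n = 1, 2, 3, ...
General solution: u(x, t) = Σ [A_n cos(n t/2) + B_n sin(n t/2)] sin(nx)
From u(x,0) = -2sin(x) - sin(3x): A_1=-2, A_3=-1. From u_t(x,0) = 0: all B_n = 0.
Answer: u(x, t) = -2sin(x)cos(t/2) - sin(3x)cos(3t/2)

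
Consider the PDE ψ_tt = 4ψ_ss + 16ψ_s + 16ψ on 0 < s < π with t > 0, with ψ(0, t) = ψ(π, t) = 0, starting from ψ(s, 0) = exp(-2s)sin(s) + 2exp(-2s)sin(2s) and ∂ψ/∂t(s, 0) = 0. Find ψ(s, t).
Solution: Substitute ψ = exp(-2s)u, i.e. u = exp(2s)ψ.
By the product rule, ψ_s = exp(-2s)(u_s - 2u), ψ_ss = exp(-2s)(u_ss - 4u_s + 4u), ψ_tt = exp(-2s)u_tt.
Substituting into the PDE and dividing by exp(-2s): u_tt = 4(u_ss - 4u_s + 4u) + 16(u_s - 2u) + 16u.
The lower-order terms cancel, leaving the standard wave equation u_tt = 4u_ss.
Initial data for u: u(s,0) = exp(2s)ψ(s,0) = sin(s) + 2sin(2s); u_t(s,0) = exp(2s)ψ_t(s,0) = 0. The boundary conditions carry over: u(0,t) = u(π,t) = 0.
Solve for u:
  Using separation of variables u = X(s)T(t):
  Eigenfunctions: sin(ns), n = 1, 2, 3, ...
  General solution: u(s, t) = Σ [A_n cos(2n t) + B_n sin(2n t)] sin(ns)
  From u(s,0) = sin(s) + 2sin(2s): A_1=1, A_2=2. From u_t(s,0) = 0: all B_n = 0.
Hence u(s,t) = sin(s)cos(2t) + 2sin(2s)cos(4t).
Transform back: ψ(s,t) = exp(-2s)u(s,t).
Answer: ψ(s, t) = exp(-2s)sin(s)cos(2t) + 2exp(-2s)sin(2s)cos(4t)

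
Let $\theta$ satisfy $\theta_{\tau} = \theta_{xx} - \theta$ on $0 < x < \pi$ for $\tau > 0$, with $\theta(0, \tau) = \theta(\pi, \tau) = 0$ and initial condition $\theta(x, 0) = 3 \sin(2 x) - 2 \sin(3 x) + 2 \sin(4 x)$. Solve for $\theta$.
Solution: Substitute $\theta = e^{-\tau}u$.
Then $\theta_{\tau} = e^{-\tau}(u_{\tau} - u)$, $\theta_{xx} = e^{-\tau}u_{xx}$; substituting and dividing by $e^{-\tau}$, the lower-order terms cancel: $u_{\tau} = u_{xx}$ (standard heat equation).
Data for $u$: $u(x,0) = \theta(x,0) = 3 \sin(2 x) - 2 \sin(3 x) + 2 \sin(4 x)$. The boundary conditions carry over: $u(0,\tau) = u(\pi,\tau) = 0$.
Separating variables: $u = \sum c_n e^{-n^2\tau} \sin(nx)$. From $u(x,0) = 3 \sin(2 x) - 2 \sin(3 x) + 2 \sin(4 x)$: $c_2=3, c_3=-2, c_4=2$.
So $u(x,\tau) = 3 e^{-4 \tau} \sin(2 x) - 2 e^{-9 \tau} \sin(3 x) + 2 e^{-16 \tau} \sin(4 x)$, and $\theta(x,\tau) = e^{-\tau}u(x,\tau)$.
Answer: $\theta(x, \tau) = 3 e^{-5 \tau} \sin(2 x) - 2 e^{-10 \tau} \sin(3 x) + 2 e^{-17 \tau} \sin(4 x)$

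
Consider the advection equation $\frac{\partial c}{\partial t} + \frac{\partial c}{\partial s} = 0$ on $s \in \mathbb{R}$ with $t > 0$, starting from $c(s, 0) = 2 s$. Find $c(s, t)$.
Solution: By method of characteristics (waves move right with speed 1):
Along characteristics $s - t =$ const, $c$ is constant, so $c(s,t) = f(s - t)$ with $f = c( \cdot , 0)$.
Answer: $c(s, t) = 2 s - 2 t$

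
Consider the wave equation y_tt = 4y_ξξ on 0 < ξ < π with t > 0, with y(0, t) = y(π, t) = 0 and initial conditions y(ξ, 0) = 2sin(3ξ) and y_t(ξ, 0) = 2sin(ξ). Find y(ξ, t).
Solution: Separating variables: y = Σ [A_n cos(ω_n t) + B_n sin(ω_n t)] sin(nξ), ω_n = 2n. From ICs (B_n = velocity coefficient / ω_n): A_3=2, B_1=1.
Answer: y(ξ, t) = sin(2t)sin(ξ) + 2sin(3ξ)cos(6t)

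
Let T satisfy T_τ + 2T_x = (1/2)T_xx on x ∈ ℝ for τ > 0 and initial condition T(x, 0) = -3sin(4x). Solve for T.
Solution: Change to a moving frame: let η = x - 2τ, σ = τ and write T(x,τ) = u(η,σ).
By the chain rule T_τ = u_σ - 2u_η, T_x = u_η, T_xx = u_ηη.
Then T_τ + 2T_x = u_σ: the advection term cancels and the PDE becomes the heat equation u_σ = (1/2)u_ηη on η ∈ ℝ.
Initial data: u(η,0) = T(η,0) = -3sin(4η).
On η ∈ ℝ each mode satisfies (sin(nη))″ = -n² sin(nη), so exp(-n²σ/2) sin(nη) solves the heat equation; by superposition u(η,σ) = Σ c_n exp(-n²σ/2) sin(nη).
Reading off the coefficients: c_4=-3, so u(η,σ) = -3exp(-8σ)sin(4η).
Substituting back η = x - 2τ, σ = τ: T(x,τ) = u(x - 2τ, τ).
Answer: T(x, τ) = -3exp(-8τ)sin(4x - 8τ)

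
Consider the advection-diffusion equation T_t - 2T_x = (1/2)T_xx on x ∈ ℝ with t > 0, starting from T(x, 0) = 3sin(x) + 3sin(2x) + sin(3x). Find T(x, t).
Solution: Change to a moving frame: let η = x + 2t, σ = t and write T(x,t) = u(η,σ).
By the chain rule T_t = u_σ + 2u_η, T_x = u_η, T_xx = u_ηη.
Then T_t - 2T_x = u_σ: the advection term cancels and the PDE becomes the heat equation u_σ = (1/2)u_ηη on η ∈ ℝ.
Initial data: u(η,0) = T(η,0) = 3sin(η) + 3sin(2η) + sin(3η).
On η ∈ ℝ each mode satisfies (sin(nη))″ = -n² sin(nη), so exp(-n²σ/2) sin(nη) solves the heat equation; by superposition u(η,σ) = Σ c_n exp(-n²σ/2) sin(nη).
Reading off the coefficients: c_1=3, c_2=3, c_3=1, so u(η,σ) = 3exp(-2σ)sin(2η) + 3exp(-σ/2)sin(η) + exp(-9σ/2)sin(3η).
Substituting back η = x + 2t, σ = t: T(x,t) = u(x + 2t, t).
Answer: T(x, t) = 3exp(-2t)sin(4t + 2x) + 3exp(-t/2)sin(2t + x) + exp(-9t/2)sin(6t + 3x)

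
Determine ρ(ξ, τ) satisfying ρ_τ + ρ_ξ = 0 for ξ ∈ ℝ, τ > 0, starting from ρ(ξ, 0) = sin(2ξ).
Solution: By characteristics (dξ/dτ = 1), ρ(ξ,τ) = f(ξ - τ) with f = ρ(·, 0).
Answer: ρ(ξ, τ) = sin(2ξ - 2τ)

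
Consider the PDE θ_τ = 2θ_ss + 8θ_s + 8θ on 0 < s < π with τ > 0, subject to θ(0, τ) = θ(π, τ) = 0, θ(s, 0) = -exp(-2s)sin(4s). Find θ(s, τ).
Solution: Substitute θ = exp(-2s)u, i.e. u = exp(2s)θ.
By the product rule, θ_s = exp(-2s)(u_s - 2u), θ_ss = exp(-2s)(u_ss - 4u_s + 4u), θ_τ = exp(-2s)u_τ.
Substituting into the PDE and dividing by exp(-2s): u_τ = 2(u_ss - 4u_s + 4u) + 8(u_s - 2u) + 8u.
The lower-order terms cancel, leaving the standard heat equation u_τ = 2u_ss.
Initial data for u: u(s,0) = exp(2s)θ(s,0) = -sin(4s). The boundary conditions carry over: u(0,τ) = u(π,τ) = 0.
Solve for u:
  Using separation of variables u = X(s)G(τ):
  Eigenfunctions: sin(ns), n = 1, 2, 3, ...
  General solution: u(s, τ) = Σ c_n sin(ns) exp(-2n² τ)
  Matching u(s,0) = -sin(4s) term by term: c_4=-1.
Hence u(s,τ) = -exp(-32τ)sin(4s).
Transform back: θ(s,τ) = exp(-2s)u(s,τ).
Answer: θ(s, τ) = -exp(-2s)exp(-32τ)sin(4s)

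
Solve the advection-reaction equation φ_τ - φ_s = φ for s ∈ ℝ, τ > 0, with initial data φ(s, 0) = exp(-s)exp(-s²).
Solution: Substitute φ = exp(-s)u.
Then φ_s = exp(-s)(u_s - u), φ_τ = exp(-s)u_τ; substituting and dividing by exp(-s), the lower-order terms cancel: u_τ - u_s = 0 (standard advection equation).
Data for u: u(s,0) = exp(s)φ(s,0) = exp(-s²).
By characteristics (ds/dτ = -1), u(s,τ) = f(s + τ) with f = u(·, 0).
So u(s,τ) = exp(-(s + τ)²), and φ(s,τ) = exp(-s)u(s,τ).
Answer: φ(s, τ) = exp(-s)exp(-(s + τ)²)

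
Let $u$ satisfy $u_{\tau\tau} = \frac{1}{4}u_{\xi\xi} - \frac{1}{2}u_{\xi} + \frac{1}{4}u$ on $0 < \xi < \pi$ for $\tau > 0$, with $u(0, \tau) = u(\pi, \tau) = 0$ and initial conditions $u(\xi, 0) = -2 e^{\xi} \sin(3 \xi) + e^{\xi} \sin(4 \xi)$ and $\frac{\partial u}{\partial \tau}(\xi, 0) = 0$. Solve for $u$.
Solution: Substitute $u = e^{\xi}w$.
Then $u_{\xi} = e^{\xi}(w_{\xi} + w)$, $u_{\xi\xi} = e^{\xi}(w_{\xi\xi} + 2w_{\xi} + w)$, $u_{\tau\tau} = e^{\xi}w_{\tau\tau}$; substituting and dividing by $e^{\xi}$, the lower-order terms cancel: $w_{\tau\tau} = \frac{1}{4}w_{\xi\xi}$ (standard wave equation).
Data for $w$: $w(\xi,0) = e^{-\xi}u(\xi,0) = -2 \sin(3 \xi) + \sin(4 \xi)$; $w_{\tau}(\xi,0) = e^{-\xi}u_{\tau}(\xi,0) = 0$. The boundary conditions carry over: $w(0,\tau) = w(\pi,\tau) = 0$.
Separating variables: $w = \sum [A_n \cos(\omega_n \tau) + B_n \sin(\omega_n \tau)] \sin(n\xi)$, $\omega_n = n/2$. From ICs: $A_3=-2, A_4=1$.
So $w(\xi,\tau) = -2 \sin(3 \xi) \cos(3 \tau/2) + \sin(4 \xi) \cos(2 \tau)$, and $u(\xi,\tau) = e^{\xi}w(\xi,\tau)$.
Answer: $u(\xi, \tau) = -2 e^{\xi} \sin(3 \xi) \cos(3 \tau/2) + e^{\xi} \sin(4 \xi) \cos(2 \tau)$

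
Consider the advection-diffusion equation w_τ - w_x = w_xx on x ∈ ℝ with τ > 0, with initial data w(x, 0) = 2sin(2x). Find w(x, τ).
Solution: Change to a moving frame: let η = x + τ, σ = τ and write w(x,τ) = u(η,σ).
By the chain rule w_τ = u_σ + u_η, w_x = u_η, w_xx = u_ηη.
Then w_τ - w_x = u_σ: the advection term cancels and the PDE becomes the heat equation u_σ = u_ηη on η ∈ ℝ.
Initial data: u(η,0) = w(η,0) = 2sin(2η).
On η ∈ ℝ each mode satisfies (sin(nη))″ = -n² sin(nη), so exp(-n²σ) sin(nη) solves the heat equation; by superposition u(η,σ) = Σ c_n exp(-n²σ) sin(nη).
Reading off the coefficients: c_2=2, so u(η,σ) = 2exp(-4σ)sin(2η).
Substituting back η = x + τ, σ = τ: w(x,τ) = u(x + τ, τ).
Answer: w(x, τ) = 2exp(-4τ)sin(2x + 2τ)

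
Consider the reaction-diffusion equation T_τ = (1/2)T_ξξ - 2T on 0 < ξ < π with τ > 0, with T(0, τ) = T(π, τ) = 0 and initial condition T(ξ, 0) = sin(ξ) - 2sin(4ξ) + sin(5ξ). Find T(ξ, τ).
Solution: Substitute T = exp(-2τ)u, i.e. u = exp(2τ)T.
By the product rule, T_τ = exp(-2τ)(u_τ - 2u), T_ξξ = exp(-2τ)u_ξξ.
Substituting into the PDE and dividing by exp(-2τ): u_τ - 2u = (1/2)u_ξξ - 2u.
The lower-order terms cancel, leaving the standard heat equation u_τ = (1/2)u_ξξ.
Initial data for u: u(ξ,0) = T(ξ,0) = sin(ξ) - 2sin(4ξ) + sin(5ξ). The boundary conditions carry over: u(0,τ) = u(π,τ) = 0.
Solve for u:
  Using separation of variables u = X(ξ)G(τ):
  Eigenfunctions: sin(nξ), n = 1, 2, 3, ...
  General solution: u(ξ, τ) = Σ c_n sin(nξ) exp(-n² τ/2)
  Matching u(ξ,0) = sin(ξ) - 2sin(4ξ) + sin(5ξ) term by term: c_1=1, c_4=-2, c_5=1.
Hence u(ξ,τ) = -2exp(-8τ)sin(4ξ) + exp(-τ/2)sin(ξ) + exp(-25τ/2)sin(5ξ).
Transform back: T(ξ,τ) = exp(-2τ)u(ξ,τ).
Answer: T(ξ, τ) = -2exp(-10τ)sin(4ξ) + exp(-5τ/2)sin(ξ) + exp(-29τ/2)sin(5ξ)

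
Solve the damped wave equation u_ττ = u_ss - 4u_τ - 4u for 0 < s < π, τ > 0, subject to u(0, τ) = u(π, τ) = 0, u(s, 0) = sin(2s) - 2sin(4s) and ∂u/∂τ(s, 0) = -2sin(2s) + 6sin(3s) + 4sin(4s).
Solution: Substitute u = exp(-2τ)w, i.e. w = exp(2τ)u.
By the product rule, u_τ = exp(-2τ)(w_τ - 2w), u_ττ = exp(-2τ)(w_ττ - 4w_τ + 4w), u_ss = exp(-2τ)w_ss.
Substituting into the PDE and dividing by exp(-2τ): w_ττ - 4w_τ + 4w = w_ss - 4(w_τ - 2w) - 4w.
The lower-order terms cancel, leaving the standard wave equation w_ττ = w_ss.
Initial data for w: w(s,0) = u(s,0) = sin(2s) - 2sin(4s); w_τ(s,0) = u_τ(s,0) + 2u(s,0) = 6sin(3s). The boundary conditions carry over: w(0,τ) = w(π,τ) = 0.
Solve for w:
  Using separation of variables w = X(s)T(τ):
  Eigenfunctions: sin(ns), n = 1, 2, 3, ...
  General solution: w(s, τ) = Σ [A_n cos(n τ) + B_n sin(n τ)] sin(ns)
  From w(s,0) = sin(2s) - 2sin(4s): A_2=1, A_4=-2. From w_τ(s,0) = 6sin(3s), using w_τ(s,0) = Σ ω_n B_n sin(ns) with ω_n = n: B_3 = 6/3 = 2.
Hence w(s,τ) = sin(2s)cos(2τ) + 2sin(3s)sin(3τ) - 2sin(4s)cos(4τ).
Transform back: u(s,τ) = exp(-2τ)w(s,τ).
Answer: u(s, τ) = exp(-2τ)sin(2s)cos(2τ) + 2exp(-2τ)sin(3s)sin(3τ) - 2exp(-2τ)sin(4s)cos(4τ)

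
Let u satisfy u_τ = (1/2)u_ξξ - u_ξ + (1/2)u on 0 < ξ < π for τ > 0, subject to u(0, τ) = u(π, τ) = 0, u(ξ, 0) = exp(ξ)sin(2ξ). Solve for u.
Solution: Substitute u = exp(ξ)w, i.e. w = exp(-ξ)u.
By the product rule, u_ξ = exp(ξ)(w_ξ + w), u_ξξ = exp(ξ)(w_ξξ + 2w_ξ + w), u_τ = exp(ξ)w_τ.
Substituting into the PDE and dividing by exp(ξ): w_τ = (1/2)(w_ξξ + 2w_ξ + w) - (w_ξ + w) + (1/2)w.
The lower-order terms cancel, leaving the standard heat equation w_τ = (1/2)w_ξξ.
Initial data for w: w(ξ,0) = exp(-ξ)u(ξ,0) = sin(2ξ). The boundary conditions carry over: w(0,τ) = w(π,τ) = 0.
Solve for w:
  Using separation of variables w = X(ξ)T(τ):
  Eigenfunctions: sin(nξ), n = 1, 2, 3, ...
  General solution: w(ξ, τ) = Σ c_n sin(nξ) exp(-n² τ/2)
  Matching w(ξ,0) = sin(2ξ) term by term: c_2=1.
Hence w(ξ,τ) = exp(-2τ)sin(2ξ).
Transform back: u(ξ,τ) = exp(ξ)w(ξ,τ).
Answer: u(ξ, τ) = exp(ξ)exp(-2τ)sin(2ξ)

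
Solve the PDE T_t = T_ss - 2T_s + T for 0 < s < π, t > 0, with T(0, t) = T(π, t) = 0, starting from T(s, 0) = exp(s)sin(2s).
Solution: Substitute T = exp(s)u, i.e. u = exp(-s)T.
By the product rule, T_s = exp(s)(u_s + u), T_ss = exp(s)(u_ss + 2u_s + u), T_t = exp(s)u_t.
Substituting into the PDE and dividing by exp(s): u_t = (u_ss + 2u_s + u) - 2(u_s + u) + u.
The lower-order terms cancel, leaving the standard heat equation u_t = u_ss.
Initial data for u: u(s,0) = exp(-s)T(s,0) = sin(2s). The boundary conditions carry over: u(0,t) = u(π,t) = 0.
Solve for u:
  Using separation of variables u = X(s)G(t):
  Eigenfunctions: sin(ns), n = 1, 2, 3, ...
  General solution: u(s, t) = Σ c_n sin(ns) exp(-n² t)
  Matching u(s,0) = sin(2s) term by term: c_2=1.
Hence u(s,t) = exp(-4t)sin(2s).
Transform back: T(s,t) = exp(s)u(s,t).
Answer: T(s, t) = exp(s)exp(-4t)sin(2s)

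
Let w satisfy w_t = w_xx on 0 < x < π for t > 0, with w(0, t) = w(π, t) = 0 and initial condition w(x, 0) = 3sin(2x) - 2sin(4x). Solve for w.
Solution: Using separation of variables w = X(x)T(t):
Eigenfunctions: sin(nx), n = 1, 2, 3, ...
General solution: w(x, t) = Σ c_n sin(nx) exp(-n² t)
Matching w(x,0) = 3sin(2x) - 2sin(4x) term by term: c_2=3, c_4=-2.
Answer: w(x, t) = 3exp(-4t)sin(2x) - 2exp(-16t)sin(4x)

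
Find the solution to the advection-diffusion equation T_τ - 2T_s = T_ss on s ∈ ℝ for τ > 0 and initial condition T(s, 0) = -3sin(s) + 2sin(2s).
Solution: Moving frame: η = s + 2τ, σ = τ, T = u(η,σ), so T_τ = u_σ + 2u_η and T_ss = u_ηη.
Hence T_τ - 2T_s = u_σ and the PDE becomes the heat equation u_σ = u_ηη on η ∈ ℝ.
Initial data: u(η,0) = T(η,0) = -3sin(η) + 2sin(2η). Each mode sin(nη) decays as exp(-n²σ) on ℝ, so u(η,σ) = Σ c_n exp(-n²σ) sin(nη) with c_1=-3, c_2=2: u(η,σ) = -3exp(-σ)sin(η) + 2exp(-4σ)sin(2η).
Substituting back: T(s,τ) = u(s + 2τ, τ).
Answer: T(s, τ) = -3exp(-τ)sin(s + 2τ) + 2exp(-4τ)sin(2s + 4τ)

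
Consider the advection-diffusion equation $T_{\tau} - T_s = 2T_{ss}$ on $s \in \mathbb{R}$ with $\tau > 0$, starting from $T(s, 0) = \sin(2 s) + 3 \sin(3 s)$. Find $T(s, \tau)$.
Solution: Change to a moving frame: let $\eta = s + \tau$, $\sigma = \tau$ and write $T(s,\tau) = u(\eta,\sigma)$.
By the chain rule $T_{\tau} = u_{\sigma} + u_{\eta}$, $T_s = u_{\eta}$, $T_{ss} = u_{\eta\eta}$.
Then $T_{\tau} - T_s = u_{\sigma}$: the advection term cancels and the PDE becomes the heat equation $u_{\sigma} = 2u_{\eta\eta}$ on $\eta \in \mathbb{R}$.
Initial data: $u(\eta,0) = T(\eta,0) = \sin(2 \eta) + 3 \sin(3 \eta)$.
On $\eta \in \mathbb{R}$ each mode satisfies $(\sin(n\eta))'' = -n^2 \sin(n\eta)$, so $e^{-2n^2\sigma} \sin(n\eta)$ solves the heat equation; by superposition $u(\eta,\sigma) = \sum c_n e^{-2n^2\sigma} \sin(n\eta)$.
Reading off the coefficients: $c_2=1, c_3=3$, so $u(\eta,\sigma) = e^{-8 \sigma} \sin(2 \eta) + 3 e^{-18 \sigma} \sin(3 \eta)$.
Substituting back $\eta = s + \tau$, $\sigma = \tau$: $T(s,\tau) = u(s + \tau, \tau)$.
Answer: $T(s, \tau) = e^{-8 \tau} \sin(2 \tau + 2 s) + 3 e^{-18 \tau} \sin(3 \tau + 3 s)$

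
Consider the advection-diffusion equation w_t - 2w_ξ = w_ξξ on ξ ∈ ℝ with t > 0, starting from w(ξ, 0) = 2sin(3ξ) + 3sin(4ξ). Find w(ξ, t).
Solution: Moving frame: η = ξ + 2t, σ = t, w = u(η,σ), so w_t = u_σ + 2u_η and w_ξξ = u_ηη.
Hence w_t - 2w_ξ = u_σ and the PDE becomes the heat equation u_σ = u_ηη on η ∈ ℝ.
Initial data: u(η,0) = w(η,0) = 2sin(3η) + 3sin(4η). Each mode sin(nη) decays as exp(-n²σ) on ℝ, so u(η,σ) = Σ c_n exp(-n²σ) sin(nη) with c_3=2, c_4=3: u(η,σ) = 2exp(-9σ)sin(3η) + 3exp(-16σ)sin(4η).
Substituting back: w(ξ,t) = u(ξ + 2t, t).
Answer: w(ξ, t) = 2exp(-9t)sin(6t + 3ξ) + 3exp(-16t)sin(8t + 4ξ)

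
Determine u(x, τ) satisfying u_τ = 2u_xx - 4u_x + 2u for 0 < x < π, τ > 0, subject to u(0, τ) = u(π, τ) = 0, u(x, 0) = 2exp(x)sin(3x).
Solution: Substitute u = exp(x)w.
Then u_x = exp(x)(w_x + w), u_xx = exp(x)(w_xx + 2w_x + w), u_τ = exp(x)w_τ; substituting and dividing by exp(x), the lower-order terms cancel: w_τ = 2w_xx (standard heat equation).
Data for w: w(x,0) = exp(-x)u(x,0) = 2sin(3x). The boundary conditions carry over: w(0,τ) = w(π,τ) = 0.
Separating variables: w = Σ c_n exp(-2n²τ) sin(nx). From w(x,0) = 2sin(3x): c_3=2.
So w(x,τ) = 2exp(-18τ)sin(3x), and u(x,τ) = exp(x)w(x,τ).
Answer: u(x, τ) = 2exp(x)exp(-18τ)sin(3x)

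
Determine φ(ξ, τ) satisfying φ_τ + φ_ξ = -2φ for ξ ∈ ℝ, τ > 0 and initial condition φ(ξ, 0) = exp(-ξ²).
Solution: Substitute φ = exp(-2τ)u.
Then φ_τ = exp(-2τ)(u_τ - 2u), φ_ξ = exp(-2τ)u_ξ; substituting and dividing by exp(-2τ), the lower-order terms cancel: u_τ + u_ξ = 0 (standard advection equation).
Data for u: u(ξ,0) = φ(ξ,0) = exp(-ξ²).
By characteristics (dξ/dτ = 1), u(ξ,τ) = f(ξ - τ) with f = u(·, 0).
So u(ξ,τ) = exp(-(ξ - τ)²), and φ(ξ,τ) = exp(-2τ)u(ξ,τ).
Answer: φ(ξ, τ) = exp(-2τ)exp(-(ξ - τ)²)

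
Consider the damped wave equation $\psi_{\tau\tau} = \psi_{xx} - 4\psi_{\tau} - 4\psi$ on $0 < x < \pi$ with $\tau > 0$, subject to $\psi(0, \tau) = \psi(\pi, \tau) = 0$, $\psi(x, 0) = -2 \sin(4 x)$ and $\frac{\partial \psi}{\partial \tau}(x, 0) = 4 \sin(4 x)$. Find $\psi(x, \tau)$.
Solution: Substitute $\psi = e^{-2\tau}u$, i.e. $u = e^{2\tau}\psi$.
By the product rule, $\psi_{\tau} = e^{-2\tau}(u_{\tau} - 2u)$, $\psi_{\tau\tau} = e^{-2\tau}(u_{\tau\tau} - 4u_{\tau} + 4u)$, $\psi_{xx} = e^{-2\tau}u_{xx}$.
Substituting into the PDE and dividing by $e^{-2\tau}$: $u_{\tau\tau} - 4u_{\tau} + 4u = u_{xx} - 4(u_{\tau} - 2u) - 4u$.
The lower-order terms cancel, leaving the standard wave equation $u_{\tau\tau} = u_{xx}$.
Initial data for $u$: $u(x,0) = \psi(x,0) = -2 \sin(4 x)$; $u_{\tau}(x,0) = \psi_{\tau}(x,0) + 2\psi(x,0) = 0$. The boundary conditions carry over: $u(0,\tau) = u(\pi,\tau) = 0$.
Solve for $u$:
  Using separation of variables $u = X(x)T(\tau)$:
  Eigenfunctions: $\sin(nx)$, $n = 1, 2, 3, \ldots$
  General solution: $u(x, \tau) = \sum [A_n \cos(n \tau) + B_n \sin(n \tau)] \sin(nx)$
  From $u(x,0) = -2 \sin(4 x)$: $A_4=-2$. From $u_{\tau}(x,0) = 0$: all $B_n = 0$.
Hence $u(x,\tau) = -2 \sin(4 x) \cos(4 \tau)$.
Transform back: $\psi(x,\tau) = e^{-2\tau}u(x,\tau)$.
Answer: $\psi(x, \tau) = -2 e^{-2 \tau} \sin(4 x) \cos(4 \tau)$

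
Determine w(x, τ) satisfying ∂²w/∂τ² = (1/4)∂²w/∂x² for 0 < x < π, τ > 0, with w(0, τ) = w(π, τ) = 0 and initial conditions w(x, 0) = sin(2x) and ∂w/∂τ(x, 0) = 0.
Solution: Using separation of variables w = X(x)T(τ):
Eigenfunctions: sin(nx), n = 1, 2, 3, ...
General solution: w(x, τ) = Σ [A_n cos(n τ/2) + B_n sin(n τ/2)] sin(nx)
From w(x,0) = sin(2x): A_2=1. From w_τ(x,0) = 0: all B_n = 0.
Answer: w(x, τ) = sin(2x)cos(τ)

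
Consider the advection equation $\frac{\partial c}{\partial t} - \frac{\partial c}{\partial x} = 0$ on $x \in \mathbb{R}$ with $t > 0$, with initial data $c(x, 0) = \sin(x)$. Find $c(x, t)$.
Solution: By method of characteristics (waves move left with speed 1):
Along characteristics $x + t =$ const, $c$ is constant, so $c(x,t) = f(x + t)$ with $f = c( \cdot , 0)$.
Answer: $c(x, t) = \sin(t + x)$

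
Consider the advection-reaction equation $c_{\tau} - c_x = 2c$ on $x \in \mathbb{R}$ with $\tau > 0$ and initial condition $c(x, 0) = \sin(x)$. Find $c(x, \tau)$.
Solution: Substitute $c = e^{2\tau}u$, i.e. $u = e^{-2\tau}c$.
By the product rule, $c_{\tau} = e^{2\tau}(u_{\tau} + 2u)$, $c_x = e^{2\tau}u_x$.
Substituting into the PDE and dividing by $e^{2\tau}$: $u_{\tau} + 2u - u_x = 2u$.
The lower-order terms cancel, leaving the standard advection equation $u_{\tau} - u_x = 0$.
Initial data for $u$: $u(x,0) = c(x,0) = \sin(x)$.
Solve for $u$:
  By method of characteristics (waves move left with speed 1):
  Along characteristics $x + \tau =$ const, $u$ is constant, so $u(x,\tau) = f(x + \tau)$ with $f = u( \cdot , 0)$.
Hence $u(x,\tau) = \sin(x + \tau)$.
Transform back: $c(x,\tau) = e^{2\tau}u(x,\tau)$.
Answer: $c(x, \tau) = e^{2 \tau} \sin(\tau + x)$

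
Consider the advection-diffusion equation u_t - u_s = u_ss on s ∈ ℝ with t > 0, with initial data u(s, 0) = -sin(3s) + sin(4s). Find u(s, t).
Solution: Moving frame: η = s + t, σ = t, u = w(η,σ), so u_t = w_σ + w_η and u_ss = w_ηη.
Hence u_t - u_s = w_σ and the PDE becomes the heat equation w_σ = w_ηη on η ∈ ℝ.
Initial data: w(η,0) = u(η,0) = -sin(3η) + sin(4η). Each mode sin(nη) decays as exp(-n²σ) on ℝ, so w(η,σ) = Σ c_n exp(-n²σ) sin(nη) with c_3=-1, c_4=1: w(η,σ) = -exp(-9σ)sin(3η) + exp(-16σ)sin(4η).
Substituting back: u(s,t) = w(s + t, t).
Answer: u(s, t) = -exp(-9t)sin(3s + 3t) + exp(-16t)sin(4s + 4t)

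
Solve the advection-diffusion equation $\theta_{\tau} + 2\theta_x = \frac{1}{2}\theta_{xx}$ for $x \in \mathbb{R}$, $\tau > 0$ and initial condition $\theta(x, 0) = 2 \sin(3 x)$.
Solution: Change to a moving frame: let $\eta = x - 2\tau$, $\sigma = \tau$ and write $\theta(x,\tau) = u(\eta,\sigma)$.
By the chain rule $\theta_{\tau} = u_{\sigma} - 2u_{\eta}$, $\theta_x = u_{\eta}$, $\theta_{xx} = u_{\eta\eta}$.
Then $\theta_{\tau} + 2\theta_x = u_{\sigma}$: the advection term cancels and the PDE becomes the heat equation $u_{\sigma} = \frac{1}{2}u_{\eta\eta}$ on $\eta \in \mathbb{R}$.
Initial data: $u(\eta,0) = \theta(\eta,0) = 2 \sin(3 \eta)$.
On $\eta \in \mathbb{R}$ each mode satisfies $(\sin(n\eta))'' = -n^2 \sin(n\eta)$, so $e^{-n^2\sigma/2} \sin(n\eta)$ solves the heat equation; by superposition $u(\eta,\sigma) = \sum c_n e^{-n^2\sigma/2} \sin(n\eta)$.
Reading off the coefficients: $c_3=2$, so $u(\eta,\sigma) = 2 e^{-9 \sigma/2} \sin(3 \eta)$.
Substituting back $\eta = x - 2\tau$, $\sigma = \tau$: $\theta(x,\tau) = u(x - 2\tau, \tau)$.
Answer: $\theta(x, \tau) = -2 e^{-9 \tau/2} \sin(6 \tau - 3 x)$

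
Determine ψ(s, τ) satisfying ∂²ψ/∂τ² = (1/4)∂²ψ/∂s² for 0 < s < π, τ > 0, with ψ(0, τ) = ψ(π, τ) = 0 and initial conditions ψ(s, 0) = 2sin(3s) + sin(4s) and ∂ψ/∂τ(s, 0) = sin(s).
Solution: Separating variables: ψ = Σ [A_n cos(ω_n τ) + B_n sin(ω_n τ)] sin(ns), ω_n = n/2. From ICs (B_n = velocity coefficient / ω_n): A_3=2, A_4=1, B_1=2.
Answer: ψ(s, τ) = 2sin(s)sin(τ/2) + 2sin(3s)cos(3τ/2) + sin(4s)cos(2τ)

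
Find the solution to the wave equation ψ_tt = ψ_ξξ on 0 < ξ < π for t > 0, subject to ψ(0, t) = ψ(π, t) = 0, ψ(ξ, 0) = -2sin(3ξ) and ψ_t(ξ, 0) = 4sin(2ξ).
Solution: Using separation of variables ψ = X(ξ)T(t):
Eigenfunctions: sin(nξ), n = 1, 2, 3, ...
General solution: ψ(ξ, t) = Σ [A_n cos(n t) + B_n sin(n t)] sin(nξ)
From ψ(ξ,0) = -2sin(3ξ): A_3=-2. From ψ_t(ξ,0) = 4sin(2ξ), using ψ_t(ξ,0) = Σ ω_n B_n sin(nξ) with ω_n = n: B_2 = 4/2 = 2.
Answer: ψ(ξ, t) = 2sin(2t)sin(2ξ) - 2sin(3ξ)cos(3t)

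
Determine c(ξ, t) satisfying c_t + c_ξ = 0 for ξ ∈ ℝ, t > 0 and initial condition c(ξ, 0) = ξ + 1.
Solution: By characteristics (dξ/dt = 1), c(ξ,t) = f(ξ - t) with f = c(·, 0).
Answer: c(ξ, t) = -t + ξ + 1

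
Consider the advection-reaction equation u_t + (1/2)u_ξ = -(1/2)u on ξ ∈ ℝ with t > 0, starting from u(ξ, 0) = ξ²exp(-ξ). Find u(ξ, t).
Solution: Substitute u = exp(-ξ)w.
Then u_ξ = exp(-ξ)(w_ξ - w), u_t = exp(-ξ)w_t; substituting and dividing by exp(-ξ), the lower-order terms cancel: w_t + (1/2)w_ξ = 0 (standard advection equation).
Data for w: w(ξ,0) = exp(ξ)u(ξ,0) = ξ².
By characteristics (dξ/dt = 1/2), w(ξ,t) = f(ξ - (1/2)t) with f = w(·, 0).
So w(ξ,t) = (1/4)t² - tξ + ξ², and u(ξ,t) = exp(-ξ)w(ξ,t).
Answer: u(ξ, t) = (1/4)t²exp(-ξ) - tξexp(-ξ) + ξ²exp(-ξ)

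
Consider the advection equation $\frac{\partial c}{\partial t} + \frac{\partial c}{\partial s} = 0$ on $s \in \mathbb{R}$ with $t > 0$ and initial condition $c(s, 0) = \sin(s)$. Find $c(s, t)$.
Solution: By method of characteristics (waves move right with speed 1):
Along characteristics $s - t =$ const, $c$ is constant, so $c(s,t) = f(s - t)$ with $f = c( \cdot , 0)$.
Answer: $c(s, t) = \sin(s - t)$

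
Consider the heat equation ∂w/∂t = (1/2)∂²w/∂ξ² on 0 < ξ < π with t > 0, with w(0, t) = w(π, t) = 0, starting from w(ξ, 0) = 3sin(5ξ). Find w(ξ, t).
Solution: Separating variables: w = Σ c_n exp(-n²t/2) sin(nξ). From w(ξ,0) = 3sin(5ξ): c_5=3.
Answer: w(ξ, t) = 3exp(-25t/2)sin(5ξ)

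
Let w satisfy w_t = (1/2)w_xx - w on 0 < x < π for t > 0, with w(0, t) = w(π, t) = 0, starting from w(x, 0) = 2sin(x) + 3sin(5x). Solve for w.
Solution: Substitute w = exp(-t)u, i.e. u = exp(t)w.
By the product rule, w_t = exp(-t)(u_t - u), w_xx = exp(-t)u_xx.
Substituting into the PDE and dividing by exp(-t): u_t - u = (1/2)u_xx - u.
The lower-order terms cancel, leaving the standard heat equation u_t = (1/2)u_xx.
Initial data for u: u(x,0) = w(x,0) = 2sin(x) + 3sin(5x). The boundary conditions carry over: u(0,t) = u(π,t) = 0.
Solve for u:
  Using separation of variables u = X(x)T(t):
  Eigenfunctions: sin(nx), n = 1, 2, 3, ...
  General solution: u(x, t) = Σ c_n sin(nx) exp(-n² t/2)
  Matching u(x,0) = 2sin(x) + 3sin(5x) term by term: c_1=2, c_5=3.
Hence u(x,t) = 2exp(-t/2)sin(x) + 3exp(-25t/2)sin(5x).
Transform back: w(x,t) = exp(-t)u(x,t).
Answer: w(x, t) = 2exp(-3t/2)sin(x) + 3exp(-27t/2)sin(5x)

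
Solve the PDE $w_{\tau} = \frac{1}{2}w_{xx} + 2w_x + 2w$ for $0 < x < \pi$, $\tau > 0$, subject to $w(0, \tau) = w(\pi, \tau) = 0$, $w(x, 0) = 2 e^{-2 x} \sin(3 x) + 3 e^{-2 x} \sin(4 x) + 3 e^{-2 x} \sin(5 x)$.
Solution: Substitute $w = e^{-2x}u$, i.e. $u = e^{2x}w$.
By the product rule, $w_x = e^{-2x}(u_x - 2u)$, $w_{xx} = e^{-2x}(u_{xx} - 4u_x + 4u)$, $w_{\tau} = e^{-2x}u_{\tau}$.
Substituting into the PDE and dividing by $e^{-2x}$: $u_{\tau} = \frac{1}{2}(u_{xx} - 4u_x + 4u) + 2(u_x - 2u) + 2u$.
The lower-order terms cancel, leaving the standard heat equation $u_{\tau} = \frac{1}{2}u_{xx}$.
Initial data for $u$: $u(x,0) = e^{2x}w(x,0) = 2 \sin(3 x) + 3 \sin(4 x) + 3 \sin(5 x)$. The boundary conditions carry over: $u(0,\tau) = u(\pi,\tau) = 0$.
Solve for $u$:
  Using separation of variables $u = X(x)T(\tau)$:
  Eigenfunctions: $\sin(nx)$, $n = 1, 2, 3, \ldots$
  General solution: $u(x, \tau) = \sum c_n \sin(nx) e^{-n^2 \tau/2}$
  Matching $u(x,0) = 2 \sin(3 x) + 3 \sin(4 x) + 3 \sin(5 x)$ term by term: $c_3=2, c_4=3, c_5=3$.
Hence $u(x,\tau) = 3 e^{-8 \tau} \sin(4 x) + 2 e^{-9 \tau/2} \sin(3 x) + 3 e^{-25 \tau/2} \sin(5 x)$.
Transform back: $w(x,\tau) = e^{-2x}u(x,\tau)$.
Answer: $w(x, \tau) = 3 e^{-8 \tau} e^{-2 x} \sin(4 x) + 2 e^{-9 \tau/2} e^{-2 x} \sin(3 x) + 3 e^{-25 \tau/2} e^{-2 x} \sin(5 x)$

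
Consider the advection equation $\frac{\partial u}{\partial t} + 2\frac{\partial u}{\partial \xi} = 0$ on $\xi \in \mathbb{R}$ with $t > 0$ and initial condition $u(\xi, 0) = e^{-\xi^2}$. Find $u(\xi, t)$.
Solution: By method of characteristics (waves move right with speed 2):
Along characteristics $\xi - 2t =$ const, $u$ is constant, so $u(\xi,t) = f(\xi - 2t)$ with $f = u( \cdot , 0)$.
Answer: $u(\xi, t) = e^{-(\xi - 2 t)^2}$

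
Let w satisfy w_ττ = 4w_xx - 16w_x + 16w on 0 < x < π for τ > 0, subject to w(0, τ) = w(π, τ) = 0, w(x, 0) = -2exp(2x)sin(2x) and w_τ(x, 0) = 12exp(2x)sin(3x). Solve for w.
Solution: Substitute w = exp(2x)u, i.e. u = exp(-2x)w.
By the product rule, w_x = exp(2x)(u_x + 2u), w_xx = exp(2x)(u_xx + 4u_x + 4u), w_ττ = exp(2x)u_ττ.
Substituting into the PDE and dividing by exp(2x): u_ττ = 4(u_xx + 4u_x + 4u) - 16(u_x + 2u) + 16u.
The lower-order terms cancel, leaving the standard wave equation u_ττ = 4u_xx.
Initial data for u: u(x,0) = exp(-2x)w(x,0) = -2sin(2x); u_τ(x,0) = exp(-2x)w_τ(x,0) = 12sin(3x). The boundary conditions carry over: u(0,τ) = u(π,τ) = 0.
Solve for u:
  Using separation of variables u = X(x)T(τ):
  Eigenfunctions: sin(nx), n = 1, 2, 3, ...
  General solution: u(x, τ) = Σ [A_n cos(2n τ) + B_n sin(2n τ)] sin(nx)
  From u(x,0) = -2sin(2x): A_2=-2. From u_τ(x,0) = 12sin(3x), using u_τ(x,0) = Σ ω_n B_n sin(nx) with ω_n = 2n: B_3 = 12/6 = 2.
Hence u(x,τ) = -2sin(2x)cos(4τ) + 2sin(3x)sin(6τ).
Transform back: w(x,τ) = exp(2x)u(x,τ).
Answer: w(x, τ) = -2exp(2x)sin(2x)cos(4τ) + 2exp(2x)sin(3x)sin(6τ)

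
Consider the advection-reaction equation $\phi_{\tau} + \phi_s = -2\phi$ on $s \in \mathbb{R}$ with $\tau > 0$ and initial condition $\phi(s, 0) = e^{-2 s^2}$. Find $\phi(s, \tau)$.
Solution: Substitute $\phi = e^{-2\tau}u$, i.e. $u = e^{2\tau}\phi$.
By the product rule, $\phi_{\tau} = e^{-2\tau}(u_{\tau} - 2u)$, $\phi_s = e^{-2\tau}u_s$.
Substituting into the PDE and dividing by $e^{-2\tau}$: $u_{\tau} - 2u + u_s = -2u$.
The lower-order terms cancel, leaving the standard advection equation $u_{\tau} + u_s = 0$.
Initial data for $u$: $u(s,0) = \phi(s,0) = e^{-2 s^2}$.
Solve for $u$:
  By method of characteristics (waves move right with speed 1):
  Along characteristics $s - \tau =$ const, $u$ is constant, so $u(s,\tau) = f(s - \tau)$ with $f = u( \cdot , 0)$.
Hence $u(s,\tau) = e^{-2 (s - \tau)^2}$.
Transform back: $\phi(s,\tau) = e^{-2\tau}u(s,\tau)$.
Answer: $\phi(s, \tau) = e^{-2 \tau} e^{-2 (-\tau + s)^2}$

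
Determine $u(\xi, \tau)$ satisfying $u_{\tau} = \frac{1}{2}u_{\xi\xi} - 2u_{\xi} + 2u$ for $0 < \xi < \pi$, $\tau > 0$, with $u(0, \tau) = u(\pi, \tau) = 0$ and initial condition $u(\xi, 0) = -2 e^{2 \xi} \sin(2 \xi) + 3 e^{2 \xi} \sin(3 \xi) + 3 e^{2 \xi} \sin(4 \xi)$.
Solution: Substitute $u = e^{2\xi}w$, i.e. $w = e^{-2\xi}u$.
By the product rule, $u_{\xi} = e^{2\xi}(w_{\xi} + 2w)$, $u_{\xi\xi} = e^{2\xi}(w_{\xi\xi} + 4w_{\xi} + 4w)$, $u_{\tau} = e^{2\xi}w_{\tau}$.
Substituting into the PDE and dividing by $e^{2\xi}$: $w_{\tau} = \frac{1}{2}(w_{\xi\xi} + 4w_{\xi} + 4w) - 2(w_{\xi} + 2w) + 2w$.
The lower-order terms cancel, leaving the standard heat equation $w_{\tau} = \frac{1}{2}w_{\xi\xi}$.
Initial data for $w$: $w(\xi,0) = e^{-2\xi}u(\xi,0) = -2 \sin(2 \xi) + 3 \sin(3 \xi) + 3 \sin(4 \xi)$. The boundary conditions carry over: $w(0,\tau) = w(\pi,\tau) = 0$.
Solve for $w$:
  Using separation of variables $w = X(\xi)T(\tau)$:
  Eigenfunctions: $\sin(n\xi)$, $n = 1, 2, 3, \ldots$
  General solution: $w(\xi, \tau) = \sum c_n \sin(n\xi) e^{-n^2 \tau/2}$
  Matching $w(\xi,0) = -2 \sin(2 \xi) + 3 \sin(3 \xi) + 3 \sin(4 \xi)$ term by term: $c_2=-2, c_3=3, c_4=3$.
Hence $w(\xi,\tau) = -2 e^{-2 \tau} \sin(2 \xi) + 3 e^{-8 \tau} \sin(4 \xi) + 3 e^{-9 \tau/2} \sin(3 \xi)$.
Transform back: $u(\xi,\tau) = e^{2\xi}w(\xi,\tau)$.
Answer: $u(\xi, \tau) = -2 e^{-2 \tau} e^{2 \xi} \sin(2 \xi) + 3 e^{-8 \tau} e^{2 \xi} \sin(4 \xi) + 3 e^{-9 \tau/2} e^{2 \xi} \sin(3 \xi)$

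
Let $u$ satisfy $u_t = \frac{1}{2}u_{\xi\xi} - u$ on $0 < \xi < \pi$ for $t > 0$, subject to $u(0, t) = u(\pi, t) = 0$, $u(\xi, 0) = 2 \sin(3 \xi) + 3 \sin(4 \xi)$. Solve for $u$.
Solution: Substitute $u = e^{-t}w$, i.e. $w = e^{t}u$.
By the product rule, $u_t = e^{-t}(w_t - w)$, $u_{\xi\xi} = e^{-t}w_{\xi\xi}$.
Substituting into the PDE and dividing by $e^{-t}$: $w_t - w = \frac{1}{2}w_{\xi\xi} - w$.
The lower-order terms cancel, leaving the standard heat equation $w_t = \frac{1}{2}w_{\xi\xi}$.
Initial data for $w$: $w(\xi,0) = u(\xi,0) = 2 \sin(3 \xi) + 3 \sin(4 \xi)$. The boundary conditions carry over: $w(0,t) = w(\pi,t) = 0$.
Solve for $w$:
  Using separation of variables $w = X(\xi)T(t)$:
  Eigenfunctions: $\sin(n\xi)$, $n = 1, 2, 3, \ldots$
  General solution: $w(\xi, t) = \sum c_n \sin(n\xi) e^{-n^2 t/2}$
  Matching $w(\xi,0) = 2 \sin(3 \xi) + 3 \sin(4 \xi)$ term by term: $c_3=2, c_4=3$.
Hence $w(\xi,t) = 3 e^{-8 t} \sin(4 \xi) + 2 e^{-9 t/2} \sin(3 \xi)$.
Transform back: $u(\xi,t) = e^{-t}w(\xi,t)$.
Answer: $u(\xi, t) = 3 e^{-9 t} \sin(4 \xi) + 2 e^{-11 t/2} \sin(3 \xi)$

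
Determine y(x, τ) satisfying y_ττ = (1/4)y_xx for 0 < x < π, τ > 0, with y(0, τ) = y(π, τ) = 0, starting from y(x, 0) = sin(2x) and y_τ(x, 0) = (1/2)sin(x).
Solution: Separating variables: y = Σ [A_n cos(ω_n τ) + B_n sin(ω_n τ)] sin(nx), ω_n = n/2. From ICs (B_n = velocity coefficient / ω_n): A_2=1, B_1=1.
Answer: y(x, τ) = sin(x)sin(τ/2) + sin(2x)cos(τ)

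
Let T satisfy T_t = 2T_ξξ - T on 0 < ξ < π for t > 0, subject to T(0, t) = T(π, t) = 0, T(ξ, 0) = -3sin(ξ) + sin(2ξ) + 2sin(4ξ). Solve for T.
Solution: Substitute T = exp(-t)u, i.e. u = exp(t)T.
By the product rule, T_t = exp(-t)(u_t - u), T_ξξ = exp(-t)u_ξξ.
Substituting into the PDE and dividing by exp(-t): u_t - u = 2u_ξξ - u.
The lower-order terms cancel, leaving the standard heat equation u_t = 2u_ξξ.
Initial data for u: u(ξ,0) = T(ξ,0) = -3sin(ξ) + sin(2ξ) + 2sin(4ξ). The boundary conditions carry over: u(0,t) = u(π,t) = 0.
Solve for u:
  Using separation of variables u = X(ξ)G(t):
  Eigenfunctions: sin(nξ), n = 1, 2, 3, ...
  General solution: u(ξ, t) = Σ c_n sin(nξ) exp(-2n² t)
  Matching u(ξ,0) = -3sin(ξ) + sin(2ξ) + 2sin(4ξ) term by term: c_1=-3, c_2=1, c_4=2.
Hence u(ξ,t) = -3exp(-2t)sin(ξ) + exp(-8t)sin(2ξ) + 2exp(-32t)sin(4ξ).
Transform back: T(ξ,t) = exp(-t)u(ξ,t).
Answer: T(ξ, t) = -3exp(-3t)sin(ξ) + exp(-9t)sin(2ξ) + 2exp(-33t)sin(4ξ)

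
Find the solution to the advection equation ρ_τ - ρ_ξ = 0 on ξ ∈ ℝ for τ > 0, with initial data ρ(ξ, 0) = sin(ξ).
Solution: By characteristics (dξ/dτ = -1), ρ(ξ,τ) = f(ξ + τ) with f = ρ(·, 0).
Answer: ρ(ξ, τ) = sin(ξ + τ)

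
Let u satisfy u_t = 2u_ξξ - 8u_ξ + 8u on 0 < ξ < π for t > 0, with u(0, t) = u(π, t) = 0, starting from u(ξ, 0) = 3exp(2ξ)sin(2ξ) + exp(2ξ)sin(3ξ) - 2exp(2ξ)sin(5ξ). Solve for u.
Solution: Substitute u = exp(2ξ)w, i.e. w = exp(-2ξ)u.
By the product rule, u_ξ = exp(2ξ)(w_ξ + 2w), u_ξξ = exp(2ξ)(w_ξξ + 4w_ξ + 4w), u_t = exp(2ξ)w_t.
Substituting into the PDE and dividing by exp(2ξ): w_t = 2(w_ξξ + 4w_ξ + 4w) - 8(w_ξ + 2w) + 8w.
The lower-order terms cancel, leaving the standard heat equation w_t = 2w_ξξ.
Initial data for w: w(ξ,0) = exp(-2ξ)u(ξ,0) = 3sin(2ξ) + sin(3ξ) - 2sin(5ξ). The boundary conditions carry over: w(0,t) = w(π,t) = 0.
Solve for w:
  Using separation of variables w = X(ξ)T(t):
  Eigenfunctions: sin(nξ), n = 1, 2, 3, ...
  General solution: w(ξ, t) = Σ c_n sin(nξ) exp(-2n² t)
  Matching w(ξ,0) = 3sin(2ξ) + sin(3ξ) - 2sin(5ξ) term by term: c_2=3, c_3=1, c_5=-2.
Hence w(ξ,t) = 3exp(-8t)sin(2ξ) + exp(-18t)sin(3ξ) - 2exp(-50t)sin(5ξ).
Transform back: u(ξ,t) = exp(2ξ)w(ξ,t).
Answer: u(ξ, t) = 3exp(-8t)exp(2ξ)sin(2ξ) + exp(-18t)exp(2ξ)sin(3ξ) - 2exp(-50t)exp(2ξ)sin(5ξ)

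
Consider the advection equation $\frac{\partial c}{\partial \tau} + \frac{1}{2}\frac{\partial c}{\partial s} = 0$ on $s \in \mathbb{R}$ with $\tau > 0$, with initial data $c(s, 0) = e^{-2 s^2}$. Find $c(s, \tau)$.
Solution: By characteristics ($ds/d\tau = 1/2$), $c(s,\tau) = f(s - \frac{1}{2}\tau)$ with $f = c( \cdot , 0)$.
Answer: $c(s, \tau) = e^{-2 (-\tau/2 + s)^2}$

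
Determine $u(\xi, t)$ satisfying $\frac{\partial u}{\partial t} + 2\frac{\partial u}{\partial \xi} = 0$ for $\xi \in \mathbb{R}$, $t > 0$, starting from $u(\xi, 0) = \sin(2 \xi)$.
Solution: By method of characteristics (waves move right with speed 2):
Along characteristics $\xi - 2t =$ const, $u$ is constant, so $u(\xi,t) = f(\xi - 2t)$ with $f = u( \cdot , 0)$.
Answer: $u(\xi, t) = \sin(2 \xi - 4 t)$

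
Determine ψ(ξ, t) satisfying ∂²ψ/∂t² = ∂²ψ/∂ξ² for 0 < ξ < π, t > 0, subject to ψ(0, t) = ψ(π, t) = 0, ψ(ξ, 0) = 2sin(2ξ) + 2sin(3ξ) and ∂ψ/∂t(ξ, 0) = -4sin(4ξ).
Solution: Separating variables: ψ = Σ [A_n cos(ω_n t) + B_n sin(ω_n t)] sin(nξ), ω_n = n. From ICs (B_n = velocity coefficient / ω_n): A_2=2, A_3=2, B_4=-1.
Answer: ψ(ξ, t) = -sin(4t)sin(4ξ) + 2sin(2ξ)cos(2t) + 2sin(3ξ)cos(3t)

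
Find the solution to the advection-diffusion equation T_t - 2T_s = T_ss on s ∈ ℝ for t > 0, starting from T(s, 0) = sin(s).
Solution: Change to a moving frame: let η = s + 2t, σ = t and write T(s,t) = u(η,σ).
By the chain rule T_t = u_σ + 2u_η, T_s = u_η, T_ss = u_ηη.
Then T_t - 2T_s = u_σ: the advection term cancels and the PDE becomes the heat equation u_σ = u_ηη on η ∈ ℝ.
Initial data: u(η,0) = T(η,0) = sin(η).
On η ∈ ℝ each mode satisfies (sin(nη))″ = -n² sin(nη), so exp(-n²σ) sin(nη) solves the heat equation; by superposition u(η,σ) = Σ c_n exp(-n²σ) sin(nη).
Reading off the coefficients: c_1=1, so u(η,σ) = exp(-σ)sin(η).
Substituting back η = s + 2t, σ = t: T(s,t) = u(s + 2t, t).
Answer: T(s, t) = exp(-t)sin(s + 2t)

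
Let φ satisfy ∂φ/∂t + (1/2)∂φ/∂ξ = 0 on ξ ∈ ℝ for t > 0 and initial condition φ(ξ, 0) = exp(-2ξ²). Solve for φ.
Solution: By method of characteristics (waves move right with speed 1/2):
Along characteristics ξ - (1/2)t = const, φ is constant, so φ(ξ,t) = f(ξ - (1/2)t) with f = φ(·, 0).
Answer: φ(ξ, t) = exp(-2(-t/2 + ξ)²)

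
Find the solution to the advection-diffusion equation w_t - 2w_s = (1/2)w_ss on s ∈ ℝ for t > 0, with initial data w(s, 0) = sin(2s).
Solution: Moving frame: η = s + 2t, σ = t, w = u(η,σ), so w_t = u_σ + 2u_η and w_ss = u_ηη.
Hence w_t - 2w_s = u_σ and the PDE becomes the heat equation u_σ = (1/2)u_ηη on η ∈ ℝ.
Initial data: u(η,0) = w(η,0) = sin(2η). Each mode sin(nη) decays as exp(-n²σ/2) on ℝ, so u(η,σ) = Σ c_n exp(-n²σ/2) sin(nη) with c_2=1: u(η,σ) = exp(-2σ)sin(2η).
Substituting back: w(s,t) = u(s + 2t, t).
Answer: w(s, t) = exp(-2t)sin(2s + 4t)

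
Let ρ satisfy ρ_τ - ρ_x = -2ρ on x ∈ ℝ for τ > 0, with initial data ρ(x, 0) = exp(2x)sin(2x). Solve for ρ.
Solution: Substitute ρ = exp(2x)u, i.e. u = exp(-2x)ρ.
By the product rule, ρ_x = exp(2x)(u_x + 2u), ρ_τ = exp(2x)u_τ.
Substituting into the PDE and dividing by exp(2x): u_τ - (u_x + 2u) = -2u.
The lower-order terms cancel, leaving the standard advection equation u_τ - u_x = 0.
Initial data for u: u(x,0) = exp(-2x)ρ(x,0) = sin(2x).
Solve for u:
  By method of characteristics (waves move left with speed 1):
  Along characteristics x + τ = const, u is constant, so u(x,τ) = f(x + τ) with f = u(·, 0).
Hence u(x,τ) = sin(2x + 2τ).
Transform back: ρ(x,τ) = exp(2x)u(x,τ).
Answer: ρ(x, τ) = exp(2x)sin(2x + 2τ)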